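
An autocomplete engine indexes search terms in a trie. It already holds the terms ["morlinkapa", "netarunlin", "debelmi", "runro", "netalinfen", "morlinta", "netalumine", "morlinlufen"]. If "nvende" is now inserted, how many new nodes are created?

"n" is already a path in the trie; the remaining "vende" must be added.
New nodes needed: |"nvende"| − 1 = 6 − 1 = 5.

5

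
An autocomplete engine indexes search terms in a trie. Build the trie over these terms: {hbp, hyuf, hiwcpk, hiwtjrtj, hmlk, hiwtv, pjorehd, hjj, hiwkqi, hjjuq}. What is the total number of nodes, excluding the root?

Trie structure (* marks end of a word):
(root)
├─ h
│  ├─ b
│  │  └─ p *
│  ├─ i
│  │  └─ w
│  │     ├─ c
│  │     │  └─ p
│  │     │     └─ k *
│  │     ├─ k
│  │     │  └─ q
│  │     │     └─ i *
│  │     └─ t
│  │        ├─ j
│  │        │  └─ r
│  │        │     └─ t
│  │        │        └─ j *
│  │        └─ v *
│  ├─ j
│  │  └─ j *
│  │     └─ u
│  │        └─ q *
│  ├─ m
│  │  └─ l
│  │     └─ k *
│  └─ y
│     └─ u
│        └─ f *
└─ p
   └─ j
      └─ o
         └─ r
            └─ e
               └─ h
                  └─ d *
Counting every labelled node above: 34.

34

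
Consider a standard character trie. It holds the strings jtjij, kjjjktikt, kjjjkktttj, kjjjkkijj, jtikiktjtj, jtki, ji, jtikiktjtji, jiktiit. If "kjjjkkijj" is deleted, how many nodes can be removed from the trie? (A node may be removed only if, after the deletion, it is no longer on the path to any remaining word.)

A node on "kjjjkkijj"'s path can go only if nothing else ends at it or branches off below it.
The suffix "ijj" (3 nodes) is used only by "kjjjkkijj"; the node for "kjjjkk" still has the child "t", so pruning stops there.
Nodes removed: 3

3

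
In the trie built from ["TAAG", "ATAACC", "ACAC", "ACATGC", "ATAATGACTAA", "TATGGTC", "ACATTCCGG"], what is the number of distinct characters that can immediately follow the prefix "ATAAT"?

The children of the "ATAAT" node are the distinct next characters among strings starting with "ATAAT".
Characters that immediately follow "ATAAT" among the stored strings: {G}.
That node has 1 child edge.

1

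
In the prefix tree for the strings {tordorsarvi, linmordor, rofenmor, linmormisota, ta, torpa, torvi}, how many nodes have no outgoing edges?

7

Leaves are exactly the stored words that no other stored word extends.
Those words: "linmordor", "linmormisota", "rofenmor", "ta", "tordorsarvi", "torpa", "torvi"
Leaf count: 7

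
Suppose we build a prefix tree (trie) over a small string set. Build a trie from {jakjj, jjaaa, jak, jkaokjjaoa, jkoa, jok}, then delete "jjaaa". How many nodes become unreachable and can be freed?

4

Walk "jjaaa" from the leaf back toward the root, removing each node that no remaining word uses.
The suffix "jaaa" (4 nodes) is used only by "jjaaa"; the node for "j" still has the child "a", so pruning stops there.
Nodes removed: 4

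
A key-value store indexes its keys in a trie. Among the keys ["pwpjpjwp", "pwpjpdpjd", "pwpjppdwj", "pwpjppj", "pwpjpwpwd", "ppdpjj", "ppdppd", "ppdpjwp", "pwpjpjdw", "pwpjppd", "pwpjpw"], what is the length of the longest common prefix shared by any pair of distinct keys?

Equivalently: take the maximum, over all pairs, of their longest common prefix length.
e.g. "pwpjppd" and "pwpjppdwj" share the prefix "pwpjppd" of length 7; no pair shares a longer one.
Longest shared-prefix length: 7

7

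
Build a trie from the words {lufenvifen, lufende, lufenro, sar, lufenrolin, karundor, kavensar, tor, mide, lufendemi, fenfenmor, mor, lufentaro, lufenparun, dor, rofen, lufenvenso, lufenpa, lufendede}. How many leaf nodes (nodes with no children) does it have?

16

A leaf is a node with no children — equivalently, the end of a word that is not a proper prefix of any other stored word.
Those words: "dor", "fenfenmor", "karundor", "kavensar", "lufendede", "lufendemi", "lufenparun", "lufenrolin", "lufentaro", "lufenvenso", "lufenvifen", "mide", "mor", "rofen", "sar", "tor"
Leaf count: 16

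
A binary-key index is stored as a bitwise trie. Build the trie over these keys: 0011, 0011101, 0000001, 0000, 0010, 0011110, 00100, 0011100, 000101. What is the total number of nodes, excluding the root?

Count nodes per top-level branch (shared prefixes stored once):
  '0'-branch (0000, 0000001, 000101, 0010, 00100, 0011, 0011100, 0011101, 0011110): 20 nodes
Sum: 20

20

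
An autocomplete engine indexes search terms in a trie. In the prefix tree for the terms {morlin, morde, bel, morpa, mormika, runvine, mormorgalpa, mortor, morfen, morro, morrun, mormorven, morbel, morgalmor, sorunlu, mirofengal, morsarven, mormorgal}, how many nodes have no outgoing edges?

Leaves are exactly the stored words that no other stored word extends.
Those words: "bel", "mirofengal", "morbel", "morde", "morfen", "morgalmor", "morlin", "mormika", "mormorgalpa", "mormorven", "morpa", "morro", "morrun", "morsarven", "mortor", "runvine", "sorunlu"
Leaf count: 17

17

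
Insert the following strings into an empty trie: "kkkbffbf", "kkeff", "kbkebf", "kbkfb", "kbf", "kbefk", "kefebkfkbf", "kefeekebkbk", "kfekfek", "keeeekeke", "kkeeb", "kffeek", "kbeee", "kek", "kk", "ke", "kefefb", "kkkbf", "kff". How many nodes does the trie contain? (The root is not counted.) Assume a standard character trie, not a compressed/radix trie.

Trace insertions, counting only characters that open a new branch:
  "kkkbffbf" → 8 new (k, k, k, b, f, f, b, f)
  "kkeff" → prefix "kk" already present; 3 new (e, f, f)
  "kbkebf" → prefix "k" already present; 5 new (b, k, e, b, f)
  "kbkfb" → prefix "kbk" already present; 2 new (f, b)
  "kbf" → prefix "kb" already present; 1 new (f)
  "kbefk" → prefix "kb" already present; 3 new (e, f, k)
  "kefebkfkbf" → prefix "k" already present; 9 new (e, f, e, b, k, f, k, b, f)
  "kefeekebkbk" → prefix "kefe" already present; 7 new (e, k, e, b, k, b, k)
  "kfekfek" → prefix "k" already present; 6 new (f, e, k, f, e, k)
  "keeeekeke" → prefix "ke" already present; 7 new (e, e, e, k, e, k, e)
  "kkeeb" → prefix "kke" already present; 2 new (e, b)
  "kffeek" → prefix "kf" already present; 4 new (f, e, e, k)
  "kbeee" → prefix "kbe" already present; 2 new (e, e)
  "kek" → prefix "ke" already present; 1 new (k)
  "kk" → prefix "kk" already present; 0 new (none)
  "ke" → prefix "ke" already present; 0 new (none)
  "kefefb" → prefix "kefe" already present; 2 new (f, b)
  "kkkbf" → prefix "kkkbf" already present; 0 new (none)
  "kff" → prefix "kff" already present; 0 new (none)
Total nodes = 8 + 3 + 5 + 2 + 1 + 3 + 9 + 7 + 6 + 7 + 2 + 4 + 2 + 1 + 0 + 0 + 2 + 0 + 0 = 62

62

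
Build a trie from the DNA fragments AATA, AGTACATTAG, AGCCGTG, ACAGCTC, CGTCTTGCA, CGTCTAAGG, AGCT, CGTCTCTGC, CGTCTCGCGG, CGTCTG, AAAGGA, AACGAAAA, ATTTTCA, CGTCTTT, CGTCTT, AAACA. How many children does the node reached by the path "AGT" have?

1

The children of the "AGT" node are the distinct next characters among strings starting with "AGT".
Distinct next characters after "AGT": A.
That node has 1 child edge.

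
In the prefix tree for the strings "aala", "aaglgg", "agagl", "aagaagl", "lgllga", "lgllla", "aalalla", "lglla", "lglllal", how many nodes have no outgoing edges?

7

Leaves are exactly the stored words that no other stored word extends.
Those words: "aagaagl", "aaglgg", "aalalla", "agagl", "lglla", "lgllga", "lglllal"
Leaf count: 7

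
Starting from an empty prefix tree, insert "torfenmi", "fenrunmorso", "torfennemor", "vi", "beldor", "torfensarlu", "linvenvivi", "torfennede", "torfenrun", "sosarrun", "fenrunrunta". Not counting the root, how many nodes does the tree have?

65

For each word, the new-node count is its length minus the longest prefix already in the trie:
  "torfenmi" → 8 new (t, o, r, f, e, n, m, i)
  "fenrunmorso" → 11 new (f, e, n, r, u, n, m, o, r, s, o)
  "torfennemor" → prefix "torfen" already present; 5 new (n, e, m, o, r)
  "vi" → 2 new (v, i)
  "beldor" → 6 new (b, e, l, d, o, r)
  "torfensarlu" → prefix "torfen" already present; 5 new (s, a, r, l, u)
  "linvenvivi" → 10 new (l, i, n, v, e, n, v, i, v, i)
  "torfennede" → prefix "torfenne" already present; 2 new (d, e)
  "torfenrun" → prefix "torfen" already present; 3 new (r, u, n)
  "sosarrun" → 8 new (s, o, s, a, r, r, u, n)
  "fenrunrunta" → prefix "fenrun" already present; 5 new (r, u, n, t, a)
Total nodes = 8 + 11 + 5 + 2 + 6 + 5 + 10 + 2 + 3 + 8 + 5 = 65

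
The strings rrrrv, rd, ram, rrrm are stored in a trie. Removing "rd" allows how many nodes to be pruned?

A node on "rd"'s path can go only if nothing else ends at it or branches off below it.
The suffix "d" (1 node) is used only by "rd"; the node for "r" still has the child "r", so pruning stops there.
Nodes removed: 1

1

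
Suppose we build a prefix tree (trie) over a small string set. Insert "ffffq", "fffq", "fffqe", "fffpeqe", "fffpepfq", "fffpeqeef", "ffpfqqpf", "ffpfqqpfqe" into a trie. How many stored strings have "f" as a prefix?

Filter for entries beginning with "f":
Words under "f": ffffq, fffpepfq, fffpeqe, fffpeqeef, fffq, fffqe, ffpfqqpf, ffpfqqpfqe
Count: 8

8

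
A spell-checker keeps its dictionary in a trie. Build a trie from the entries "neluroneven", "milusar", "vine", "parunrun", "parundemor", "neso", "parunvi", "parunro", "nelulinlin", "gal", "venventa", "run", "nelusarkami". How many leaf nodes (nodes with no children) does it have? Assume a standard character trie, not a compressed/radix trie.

13

Leaves are exactly the stored words that no other stored word extends.
Those words: "gal", "milusar", "nelulinlin", "neluroneven", "nelusarkami", "neso", "parundemor", "parunro", "parunrun", "parunvi", "run", "venventa", "vine"
Leaf count: 13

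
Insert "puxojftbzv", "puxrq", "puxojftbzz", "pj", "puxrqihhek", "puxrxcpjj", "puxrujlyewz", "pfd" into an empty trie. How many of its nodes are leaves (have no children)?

Leaves are exactly the stored words that no other stored word extends.
Those words: "pfd", "pj", "puxojftbzv", "puxojftbzz", "puxrqihhek", "puxrujlyewz", "puxrxcpjj"
Leaf count: 7

7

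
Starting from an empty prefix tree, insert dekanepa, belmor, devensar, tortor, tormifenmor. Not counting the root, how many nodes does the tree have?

34

Trie structure (* marks end of a word):
(root)
├─ b
│  └─ e
│     └─ l
│        └─ m
│           └─ o
│              └─ r *
├─ d
│  └─ e
│     ├─ k
│     │  └─ a
│     │     └─ n
│     │        └─ e
│     │           └─ p
│     │              └─ a *
│     └─ v
│        └─ e
│           └─ n
│              └─ s
│                 └─ a
│                    └─ r *
└─ t
   └─ o
      └─ r
         ├─ m
         │  └─ i
         │     └─ f
         │        └─ e
         │           └─ n
         │              └─ m
         │                 └─ o
         │                    └─ r *
         └─ t
            └─ o
               └─ r *
Counting every labelled node above: 34.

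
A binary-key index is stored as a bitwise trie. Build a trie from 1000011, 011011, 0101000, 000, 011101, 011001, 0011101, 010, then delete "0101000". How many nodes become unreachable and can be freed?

4

Walk "0101000" from the leaf back toward the root, removing each node that no remaining word uses.
The suffix "1000" (4 nodes) is used only by "0101000"; "010" is itself a stored word, so pruning stops there.
Nodes removed: 4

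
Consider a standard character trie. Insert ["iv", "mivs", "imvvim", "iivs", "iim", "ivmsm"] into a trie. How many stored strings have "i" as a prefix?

5

Traverse to the node for "i", then collect every word in that subtree.
Words under "i": iim, iivs, imvvim, iv, ivmsm
Count: 5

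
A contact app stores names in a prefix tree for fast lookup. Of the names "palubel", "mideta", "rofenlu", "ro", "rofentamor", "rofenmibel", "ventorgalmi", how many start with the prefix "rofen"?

Filter for entries beginning with "rofen":
Matches: "rofenlu", "rofenmibel", "rofentamor"
Count: 3

3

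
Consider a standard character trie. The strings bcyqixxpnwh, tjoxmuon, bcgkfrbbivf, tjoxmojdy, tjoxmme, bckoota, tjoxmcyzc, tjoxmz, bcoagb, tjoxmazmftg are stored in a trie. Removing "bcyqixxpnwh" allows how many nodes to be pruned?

9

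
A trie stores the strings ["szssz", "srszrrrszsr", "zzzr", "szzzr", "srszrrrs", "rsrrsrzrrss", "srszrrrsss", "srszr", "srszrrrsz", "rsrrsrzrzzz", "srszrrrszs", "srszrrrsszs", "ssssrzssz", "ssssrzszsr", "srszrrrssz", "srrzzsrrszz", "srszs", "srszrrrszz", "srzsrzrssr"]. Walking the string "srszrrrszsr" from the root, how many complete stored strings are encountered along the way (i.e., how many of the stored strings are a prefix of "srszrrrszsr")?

5

Check each prefix of "srszrrrszsr" against the stored set — each match is an end-marker on the path.
Prefixes of the query that are stored words: "srszr", "srszrrrs", "srszrrrsz", "srszrrrszs", "srszrrrszsr"
Count: 5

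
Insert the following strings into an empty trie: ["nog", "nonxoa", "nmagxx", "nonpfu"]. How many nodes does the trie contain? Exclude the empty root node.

Trace insertions, counting only characters that open a new branch:
  "nog" → 3 new (n, o, g)
  "nonxoa" → prefix "no" already present; 4 new (n, x, o, a)
  "nmagxx" → prefix "n" already present; 5 new (m, a, g, x, x)
  "nonpfu" → prefix "non" already present; 3 new (p, f, u)
Total nodes = 3 + 4 + 5 + 3 = 15

15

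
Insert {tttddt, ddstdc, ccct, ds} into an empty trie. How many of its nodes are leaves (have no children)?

4

A leaf is a node with no children — equivalently, the end of a word that is not a proper prefix of any other stored word.
Those words: "ccct", "ddstdc", "ds", "tttddt"
Leaf count: 4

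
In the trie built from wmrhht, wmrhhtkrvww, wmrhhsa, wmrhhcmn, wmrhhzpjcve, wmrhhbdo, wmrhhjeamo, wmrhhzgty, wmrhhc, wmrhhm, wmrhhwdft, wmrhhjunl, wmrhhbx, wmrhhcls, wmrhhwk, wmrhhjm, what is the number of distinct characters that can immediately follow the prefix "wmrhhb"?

The children of the "wmrhhb" node are the distinct next characters among strings starting with "wmrhhb".
Distinct next characters after "wmrhhb": d, x.
That node has 2 child edges.

2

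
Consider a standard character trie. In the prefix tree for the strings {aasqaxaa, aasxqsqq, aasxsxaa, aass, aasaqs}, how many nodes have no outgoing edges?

5

Leaves are exactly the stored words that no other stored word extends.
Those words: "aasaqs", "aasqaxaa", "aass", "aasxqsqq", "aasxsxaa"
Leaf count: 5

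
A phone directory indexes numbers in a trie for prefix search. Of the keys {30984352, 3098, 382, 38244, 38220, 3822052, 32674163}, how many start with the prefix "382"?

Walk to "382"; the words in its subtree are exactly those with that prefix.
Matches: "382", "38220", "3822052", "38244"
Count: 4

4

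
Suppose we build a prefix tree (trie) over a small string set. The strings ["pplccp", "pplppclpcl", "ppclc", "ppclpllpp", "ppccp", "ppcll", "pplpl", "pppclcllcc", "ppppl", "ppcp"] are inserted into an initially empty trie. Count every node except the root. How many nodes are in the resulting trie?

Insert word by word; a character creates a node only if that edge doesn't already exist:
  "pplccp" → 6 new (p, p, l, c, c, p)
  "pplppclpcl" → prefix "ppl" already present; 7 new (p, p, c, l, p, c, l)
  "ppclc" → prefix "pp" already present; 3 new (c, l, c)
  "ppclpllpp" → prefix "ppcl" already present; 5 new (p, l, l, p, p)
  "ppccp" → prefix "ppc" already present; 2 new (c, p)
  "ppcll" → prefix "ppcl" already present; 1 new (l)
  "pplpl" → prefix "pplp" already present; 1 new (l)
  "pppclcllcc" → prefix "pp" already present; 8 new (p, c, l, c, l, l, c, c)
  "ppppl" → prefix "ppp" already present; 2 new (p, l)
  "ppcp" → prefix "ppc" already present; 1 new (p)
Total nodes = 6 + 7 + 3 + 5 + 2 + 1 + 1 + 8 + 2 + 1 = 36

36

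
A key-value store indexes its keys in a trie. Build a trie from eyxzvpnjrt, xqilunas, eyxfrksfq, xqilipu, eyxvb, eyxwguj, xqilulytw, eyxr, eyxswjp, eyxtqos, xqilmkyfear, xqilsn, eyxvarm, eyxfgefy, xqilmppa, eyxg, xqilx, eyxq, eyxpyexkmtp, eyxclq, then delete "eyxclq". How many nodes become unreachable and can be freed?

3

A node on "eyxclq"'s path can go only if nothing else ends at it or branches off below it.
The suffix "clq" (3 nodes) is used only by "eyxclq"; the node for "eyx" still has the child "z", so pruning stops there.
Nodes removed: 3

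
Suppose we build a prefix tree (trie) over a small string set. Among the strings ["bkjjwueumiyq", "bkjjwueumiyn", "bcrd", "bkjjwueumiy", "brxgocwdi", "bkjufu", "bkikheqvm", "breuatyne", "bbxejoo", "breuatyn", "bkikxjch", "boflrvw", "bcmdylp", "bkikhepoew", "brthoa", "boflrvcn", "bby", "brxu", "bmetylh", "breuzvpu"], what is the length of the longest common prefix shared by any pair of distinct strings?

Equivalently: take the maximum, over all pairs, of their longest common prefix length.
"bkjjwueumiy" and "bkjjwueumiyn" agree on "bkjjwueumiy" (11 characters) before diverging; nothing deeper is shared.
Longest shared-prefix length: 11

11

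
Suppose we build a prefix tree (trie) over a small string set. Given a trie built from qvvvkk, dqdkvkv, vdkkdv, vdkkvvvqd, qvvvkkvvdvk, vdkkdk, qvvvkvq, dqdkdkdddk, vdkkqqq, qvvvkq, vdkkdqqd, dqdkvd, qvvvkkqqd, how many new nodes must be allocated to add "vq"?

1

The longest prefix of "vq" already in the trie is "v" (length 1).
New nodes needed: |"vq"| − 1 = 2 − 1 = 1.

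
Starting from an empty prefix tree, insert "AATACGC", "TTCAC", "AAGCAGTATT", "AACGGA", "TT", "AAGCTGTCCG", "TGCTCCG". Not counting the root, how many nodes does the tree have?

36

Count nodes per top-level branch (shared prefixes stored once):
  'A'-branch (AACGGA, AAGCAGTATT, AAGCTGTCCG, AATACGC): 25 nodes
  'T'-branch (TGCTCCG, TT, TTCAC): 11 nodes
Sum: 36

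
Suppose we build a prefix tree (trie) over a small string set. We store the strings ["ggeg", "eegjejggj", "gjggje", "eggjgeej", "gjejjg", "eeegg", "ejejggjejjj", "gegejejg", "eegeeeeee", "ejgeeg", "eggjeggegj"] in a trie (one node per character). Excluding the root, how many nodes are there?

For each word, the new-node count is its length minus the longest prefix already in the trie:
  "ggeg" → 4 new (g, g, e, g)
  "eegjejggj" → 9 new (e, e, g, j, e, j, g, g, j)
  "gjggje" → prefix "g" already present; 5 new (j, g, g, j, e)
  "eggjgeej" → prefix "e" already present; 7 new (g, g, j, g, e, e, j)
  "gjejjg" → prefix "gj" already present; 4 new (e, j, j, g)
  "eeegg" → prefix "ee" already present; 3 new (e, g, g)
  "ejejggjejjj" → prefix "e" already present; 10 new (j, e, j, g, g, j, e, j, j, j)
  "gegejejg" → prefix "g" already present; 7 new (e, g, e, j, e, j, g)
  "eegeeeeee" → prefix "eeg" already present; 6 new (e, e, e, e, e, e)
  "ejgeeg" → prefix "ej" already present; 4 new (g, e, e, g)
  "eggjeggegj" → prefix "eggj" already present; 6 new (e, g, g, e, g, j)
Total nodes = 4 + 9 + 5 + 7 + 4 + 3 + 10 + 7 + 6 + 4 + 6 = 65

65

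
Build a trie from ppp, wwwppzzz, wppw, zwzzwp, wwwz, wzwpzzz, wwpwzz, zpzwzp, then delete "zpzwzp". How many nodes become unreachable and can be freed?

5

After clearing the end-marker at "zpzwzp", prune upward until reaching a node still needed by another word.
The suffix "pzwzp" (5 nodes) is used only by "zpzwzp"; the node for "z" still has the child "w", so pruning stops there.
Nodes removed: 5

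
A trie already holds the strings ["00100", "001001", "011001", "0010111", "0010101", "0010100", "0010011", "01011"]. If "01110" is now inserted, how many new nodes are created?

2

Walking "01110" from the root, the first 3 characters ("011") follow existing edges; "1" is the first miss.
So 5 − 3 = 2 new nodes.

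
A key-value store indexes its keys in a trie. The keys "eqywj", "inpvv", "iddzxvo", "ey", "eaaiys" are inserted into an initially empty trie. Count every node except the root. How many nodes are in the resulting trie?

For each word, the new-node count is its length minus the longest prefix already in the trie:
  "eqywj" → 5 new (e, q, y, w, j)
  "inpvv" → 5 new (i, n, p, v, v)
  "iddzxvo" → prefix "i" already present; 6 new (d, d, z, x, v, o)
  "ey" → prefix "e" already present; 1 new (y)
  "eaaiys" → prefix "e" already present; 5 new (a, a, i, y, s)
Total nodes = 5 + 5 + 6 + 1 + 5 = 22

22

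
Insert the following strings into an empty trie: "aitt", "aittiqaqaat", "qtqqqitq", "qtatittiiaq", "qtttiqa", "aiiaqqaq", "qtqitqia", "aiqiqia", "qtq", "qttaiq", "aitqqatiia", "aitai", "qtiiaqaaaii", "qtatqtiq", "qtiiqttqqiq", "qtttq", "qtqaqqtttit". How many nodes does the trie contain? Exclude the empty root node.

Insert word by word; a character creates a node only if that edge doesn't already exist:
  "aitt" → 4 new (a, i, t, t)
  "aittiqaqaat" → prefix "aitt" already present; 7 new (i, q, a, q, a, a, t)
  "qtqqqitq" → 8 new (q, t, q, q, q, i, t, q)
  "qtatittiiaq" → prefix "qt" already present; 9 new (a, t, i, t, t, i, i, a, q)
  "qtttiqa" → prefix "qt" already present; 5 new (t, t, i, q, a)
  "aiiaqqaq" → prefix "ai" already present; 6 new (i, a, q, q, a, q)
  "qtqitqia" → prefix "qtq" already present; 5 new (i, t, q, i, a)
  "aiqiqia" → prefix "ai" already present; 5 new (q, i, q, i, a)
  "qtq" → prefix "qtq" already present; 0 new (none)
  "qttaiq" → prefix "qtt" already present; 3 new (a, i, q)
  "aitqqatiia" → prefix "ait" already present; 7 new (q, q, a, t, i, i, a)
  "aitai" → prefix "ait" already present; 2 new (a, i)
  "qtiiaqaaaii" → prefix "qt" already present; 9 new (i, i, a, q, a, a, a, i, i)
  "qtatqtiq" → prefix "qtat" already present; 4 new (q, t, i, q)
  "qtiiqttqqiq" → prefix "qtii" already present; 7 new (q, t, t, q, q, i, q)
  "qtttq" → prefix "qttt" already present; 1 new (q)
  "qtqaqqtttit" → prefix "qtq" already present; 8 new (a, q, q, t, t, t, i, t)
Total nodes = 4 + 7 + 8 + 9 + 5 + 6 + 5 + 5 + 0 + 3 + 7 + 2 + 9 + 4 + 7 + 1 + 8 = 90

90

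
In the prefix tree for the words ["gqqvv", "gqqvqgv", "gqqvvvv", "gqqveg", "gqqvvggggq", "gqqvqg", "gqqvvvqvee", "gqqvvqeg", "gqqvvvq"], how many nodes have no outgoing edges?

A leaf is a node with no children — equivalently, the end of a word that is not a proper prefix of any other stored word.
Those words: "gqqveg", "gqqvqgv", "gqqvvggggq", "gqqvvqeg", "gqqvvvqvee", "gqqvvvv"
Leaf count: 6

6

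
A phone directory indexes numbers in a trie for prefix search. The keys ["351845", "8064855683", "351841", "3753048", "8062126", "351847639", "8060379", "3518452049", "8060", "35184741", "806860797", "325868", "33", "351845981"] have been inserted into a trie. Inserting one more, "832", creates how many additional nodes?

2

The longest prefix of "832" already in the trie is "8" (length 1).
New nodes needed: |"832"| − 1 = 3 − 1 = 2.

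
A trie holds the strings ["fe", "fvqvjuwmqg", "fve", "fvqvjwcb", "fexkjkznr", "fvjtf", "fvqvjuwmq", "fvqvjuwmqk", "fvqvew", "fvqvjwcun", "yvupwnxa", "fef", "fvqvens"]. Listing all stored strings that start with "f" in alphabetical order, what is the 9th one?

DFS of the "f" subtree visits, in order: "fe", "fef", "fexkjkznr", "fve", "fvjtf", "fvqvens", "fvqvew", "fvqvjuwmq", "fvqvjuwmqg", "fvqvjuwmqk", "fvqvjwcb", "fvqvjwcun"
The 9th is fvqvjuwmqg.

fvqvjuwmqg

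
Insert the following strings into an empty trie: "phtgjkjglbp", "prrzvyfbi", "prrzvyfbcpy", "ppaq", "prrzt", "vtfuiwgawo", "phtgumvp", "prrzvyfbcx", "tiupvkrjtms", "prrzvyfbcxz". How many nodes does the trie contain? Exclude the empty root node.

53

Count nodes per top-level branch (shared prefixes stored once):
  'p'-branch (phtgjkjglbp, phtgumvp, ppaq, prrzt, prrzvyfbcpy, prrzvyfbcx, prrzvyfbcxz, prrzvyfbi): 32 nodes
  't'-branch (tiupvkrjtms): 11 nodes
  'v'-branch (vtfuiwgawo): 10 nodes
Sum: 53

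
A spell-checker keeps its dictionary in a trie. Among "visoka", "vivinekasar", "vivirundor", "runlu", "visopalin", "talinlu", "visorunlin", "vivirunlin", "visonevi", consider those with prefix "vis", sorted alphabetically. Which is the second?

visonevi

DFS of the "vis" subtree visits, in order: "visoka", "visonevi", "visopalin", "visorunlin"
Position 2: visonevi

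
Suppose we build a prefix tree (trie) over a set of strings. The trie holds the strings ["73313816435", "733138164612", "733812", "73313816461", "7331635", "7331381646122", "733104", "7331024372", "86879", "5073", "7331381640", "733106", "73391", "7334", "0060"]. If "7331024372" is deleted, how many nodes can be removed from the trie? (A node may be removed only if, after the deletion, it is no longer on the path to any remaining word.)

A node on "7331024372"'s path can go only if nothing else ends at it or branches off below it.
The suffix "24372" (5 nodes) is used only by "7331024372"; the node for "73310" still has the child "4", so pruning stops there.
Nodes removed: 5

5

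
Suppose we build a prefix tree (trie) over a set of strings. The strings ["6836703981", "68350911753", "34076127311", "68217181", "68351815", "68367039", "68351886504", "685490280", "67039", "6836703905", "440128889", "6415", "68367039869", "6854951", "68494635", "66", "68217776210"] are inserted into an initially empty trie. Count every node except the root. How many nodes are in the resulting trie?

86

Count nodes per top-level branch (shared prefixes stored once):
  '3'-branch (34076127311): 11 nodes
  '4'-branch (440128889): 9 nodes
  '6'-branch (6415, 66, 67039, 68217181, 68217776210, 68350911753, 68351815, 68351886504, 68367039, 6836703905, 6836703981, 68367039869, 68494635, 685490280, 6854951): 66 nodes
Sum: 86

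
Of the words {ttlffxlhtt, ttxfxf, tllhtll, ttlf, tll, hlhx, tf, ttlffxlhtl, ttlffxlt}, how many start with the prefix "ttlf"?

Walk to "ttlf"; the words in its subtree are exactly those with that prefix.
Matches: "ttlf", "ttlffxlhtl", "ttlffxlhtt", "ttlffxlt"
Count: 4

4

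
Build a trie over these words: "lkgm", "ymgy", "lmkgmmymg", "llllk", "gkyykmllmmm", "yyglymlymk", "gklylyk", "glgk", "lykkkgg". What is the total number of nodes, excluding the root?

Trace insertions, counting only characters that open a new branch:
  "lkgm" → 4 new (l, k, g, m)
  "ymgy" → 4 new (y, m, g, y)
  "lmkgmmymg" → prefix "l" already present; 8 new (m, k, g, m, m, y, m, g)
  "llllk" → prefix "l" already present; 4 new (l, l, l, k)
  "gkyykmllmmm" → 11 new (g, k, y, y, k, m, l, l, m, m, m)
  "yyglymlymk" → prefix "y" already present; 9 new (y, g, l, y, m, l, y, m, k)
  "gklylyk" → prefix "gk" already present; 5 new (l, y, l, y, k)
  "glgk" → prefix "g" already present; 3 new (l, g, k)
  "lykkkgg" → prefix "l" already present; 6 new (y, k, k, k, g, g)
Total nodes = 4 + 4 + 8 + 4 + 11 + 9 + 5 + 3 + 6 = 54

54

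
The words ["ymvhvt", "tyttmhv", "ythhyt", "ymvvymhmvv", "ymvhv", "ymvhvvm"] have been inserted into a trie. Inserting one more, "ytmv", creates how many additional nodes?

"yt" is already a path in the trie; the remaining "mv" must be added.
So 4 − 2 = 2 new nodes.

2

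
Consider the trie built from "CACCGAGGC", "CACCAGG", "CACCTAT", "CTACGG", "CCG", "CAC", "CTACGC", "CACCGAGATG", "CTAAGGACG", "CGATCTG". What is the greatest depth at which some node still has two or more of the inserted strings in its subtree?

Equivalently: take the maximum, over all pairs, of their longest common prefix length.
e.g. "CACCGAGATG" and "CACCGAGGC" share the prefix "CACCGAG" of length 7; no pair shares a longer one.
Longest shared-prefix length: 7

7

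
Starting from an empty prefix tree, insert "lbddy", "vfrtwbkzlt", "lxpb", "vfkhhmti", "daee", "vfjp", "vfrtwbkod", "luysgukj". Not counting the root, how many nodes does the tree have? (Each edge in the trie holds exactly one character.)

For each word, the new-node count is its length minus the longest prefix already in the trie:
  "lbddy" → 5 new (l, b, d, d, y)
  "vfrtwbkzlt" → 10 new (v, f, r, t, w, b, k, z, l, t)
  "lxpb" → prefix "l" already present; 3 new (x, p, b)
  "vfkhhmti" → prefix "vf" already present; 6 new (k, h, h, m, t, i)
  "daee" → 4 new (d, a, e, e)
  "vfjp" → prefix "vf" already present; 2 new (j, p)
  "vfrtwbkod" → prefix "vfrtwbk" already present; 2 new (o, d)
  "luysgukj" → prefix "l" already present; 7 new (u, y, s, g, u, k, j)
Total nodes = 5 + 10 + 3 + 6 + 4 + 2 + 2 + 7 = 39

39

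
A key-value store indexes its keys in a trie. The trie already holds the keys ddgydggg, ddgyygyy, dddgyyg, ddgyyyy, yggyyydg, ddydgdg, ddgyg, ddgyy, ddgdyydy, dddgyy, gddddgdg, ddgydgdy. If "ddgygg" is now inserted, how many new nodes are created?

The longest prefix of "ddgygg" already in the trie is "ddgyg" (length 5).
New nodes needed: |"ddgygg"| − 5 = 6 − 5 = 1.

1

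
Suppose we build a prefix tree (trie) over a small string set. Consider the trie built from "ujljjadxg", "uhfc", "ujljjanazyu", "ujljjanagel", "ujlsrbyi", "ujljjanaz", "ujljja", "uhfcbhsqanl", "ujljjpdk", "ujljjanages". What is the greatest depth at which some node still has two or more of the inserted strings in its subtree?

Look for the deepest trie node that still has at least two words in its subtree.
e.g. "ujljjanagel" and "ujljjanages" share the prefix "ujljjanage" of length 10; no pair shares a longer one.
Longest shared-prefix length: 10

10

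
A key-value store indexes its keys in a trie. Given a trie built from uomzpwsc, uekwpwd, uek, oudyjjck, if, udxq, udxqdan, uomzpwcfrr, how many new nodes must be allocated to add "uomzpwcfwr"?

2

The longest prefix of "uomzpwcfwr" already in the trie is "uomzpwcf" (length 8).
New nodes needed: |"uomzpwcfwr"| − 8 = 10 − 8 = 2.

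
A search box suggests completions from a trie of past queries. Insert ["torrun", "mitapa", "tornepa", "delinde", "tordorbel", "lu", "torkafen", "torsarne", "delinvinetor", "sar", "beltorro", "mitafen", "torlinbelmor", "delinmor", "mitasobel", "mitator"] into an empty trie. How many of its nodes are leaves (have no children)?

16

A leaf is a node with no children — equivalently, the end of a word that is not a proper prefix of any other stored word.
Those words: "beltorro", "delinde", "delinmor", "delinvinetor", "lu", "mitafen", "mitapa", "mitasobel", "mitator", "sar", "tordorbel", "torkafen", "torlinbelmor", "tornepa", "torrun", "torsarne"
Leaf count: 16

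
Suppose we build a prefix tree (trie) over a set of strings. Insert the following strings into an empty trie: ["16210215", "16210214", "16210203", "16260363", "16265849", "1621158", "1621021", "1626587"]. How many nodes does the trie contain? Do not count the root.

Trie structure (* marks end of a word):
(root)
└─ 1
   └─ 6
      └─ 2
         ├─ 1
         │  ├─ 0
         │  │  └─ 2
         │  │     ├─ 0
         │  │     │  └─ 3 *
         │  │     └─ 1 *
         │  │        ├─ 4 *
         │  │        └─ 5 *
         │  └─ 1
         │     └─ 5
         │        └─ 8 *
         └─ 6
            ├─ 0
            │  └─ 3
            │     └─ 6
            │        └─ 3 *
            └─ 5
               └─ 8
                  ├─ 4
                  │  └─ 9 *
                  └─ 7 *
Counting every labelled node above: 24.

24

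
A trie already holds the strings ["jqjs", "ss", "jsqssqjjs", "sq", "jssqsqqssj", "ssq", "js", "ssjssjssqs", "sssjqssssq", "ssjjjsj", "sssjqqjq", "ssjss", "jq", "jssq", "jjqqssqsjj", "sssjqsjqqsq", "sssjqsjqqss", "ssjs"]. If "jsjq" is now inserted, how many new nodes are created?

2

The longest prefix of "jsjq" already in the trie is "js" (length 2).
New nodes needed: |"jsjq"| − 2 = 4 − 2 = 2.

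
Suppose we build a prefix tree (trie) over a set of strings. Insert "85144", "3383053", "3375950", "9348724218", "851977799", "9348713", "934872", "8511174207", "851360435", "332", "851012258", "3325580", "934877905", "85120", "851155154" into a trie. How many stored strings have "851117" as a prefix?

Traverse to the node for "851117", then collect every word in that subtree.
Words under "851117": 8511174207
Count: 1

1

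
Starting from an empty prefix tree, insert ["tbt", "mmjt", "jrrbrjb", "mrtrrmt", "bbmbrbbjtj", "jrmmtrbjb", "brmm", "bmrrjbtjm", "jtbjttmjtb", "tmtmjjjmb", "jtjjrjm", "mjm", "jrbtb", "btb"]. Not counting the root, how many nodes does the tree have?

77

Insert word by word; a character creates a node only if that edge doesn't already exist:
  "tbt" → 3 new (t, b, t)
  "mmjt" → 4 new (m, m, j, t)
  "jrrbrjb" → 7 new (j, r, r, b, r, j, b)
  "mrtrrmt" → prefix "m" already present; 6 new (r, t, r, r, m, t)
  "bbmbrbbjtj" → 10 new (b, b, m, b, r, b, b, j, t, j)
  "jrmmtrbjb" → prefix "jr" already present; 7 new (m, m, t, r, b, j, b)
  "brmm" → prefix "b" already present; 3 new (r, m, m)
  "bmrrjbtjm" → prefix "b" already present; 8 new (m, r, r, j, b, t, j, m)
  "jtbjttmjtb" → prefix "j" already present; 9 new (t, b, j, t, t, m, j, t, b)
  "tmtmjjjmb" → prefix "t" already present; 8 new (m, t, m, j, j, j, m, b)
  "jtjjrjm" → prefix "jt" already present; 5 new (j, j, r, j, m)
  "mjm" → prefix "m" already present; 2 new (j, m)
  "jrbtb" → prefix "jr" already present; 3 new (b, t, b)
  "btb" → prefix "b" already present; 2 new (t, b)
Total nodes = 3 + 4 + 7 + 6 + 10 + 7 + 3 + 8 + 9 + 8 + 5 + 2 + 3 + 2 = 77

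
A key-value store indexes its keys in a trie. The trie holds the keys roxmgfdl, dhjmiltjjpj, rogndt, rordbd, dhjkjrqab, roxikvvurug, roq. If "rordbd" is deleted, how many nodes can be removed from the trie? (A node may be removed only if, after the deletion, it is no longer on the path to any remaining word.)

A node on "rordbd"'s path can go only if nothing else ends at it or branches off below it.
The suffix "rdbd" (4 nodes) is used only by "rordbd"; the node for "ro" still has the child "x", so pruning stops there.
Nodes removed: 4

4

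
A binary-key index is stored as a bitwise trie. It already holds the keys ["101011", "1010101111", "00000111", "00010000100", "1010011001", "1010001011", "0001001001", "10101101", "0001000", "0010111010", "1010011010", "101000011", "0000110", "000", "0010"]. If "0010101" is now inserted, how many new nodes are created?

The longest prefix of "0010101" already in the trie is "00101" (length 5).
Each of the 2 remaining characters creates one node.

2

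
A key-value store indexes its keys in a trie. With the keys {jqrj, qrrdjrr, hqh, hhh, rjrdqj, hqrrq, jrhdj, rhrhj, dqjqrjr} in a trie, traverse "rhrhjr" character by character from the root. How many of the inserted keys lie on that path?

1

Check each prefix of "rhrhjr" against the stored set — each match is an end-marker on the path.
Prefixes of the query that are stored words: "rhrhj"
Count: 1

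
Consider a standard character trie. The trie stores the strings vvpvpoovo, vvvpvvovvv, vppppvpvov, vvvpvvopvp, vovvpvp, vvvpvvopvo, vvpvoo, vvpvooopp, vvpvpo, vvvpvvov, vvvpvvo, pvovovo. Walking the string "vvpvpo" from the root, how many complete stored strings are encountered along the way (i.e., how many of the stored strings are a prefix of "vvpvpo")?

Traverse "vvpvpo" character by character; count nodes along the way that are marked as word ends.
Prefixes of the query that are stored words: "vvpvpo"
Count: 1

1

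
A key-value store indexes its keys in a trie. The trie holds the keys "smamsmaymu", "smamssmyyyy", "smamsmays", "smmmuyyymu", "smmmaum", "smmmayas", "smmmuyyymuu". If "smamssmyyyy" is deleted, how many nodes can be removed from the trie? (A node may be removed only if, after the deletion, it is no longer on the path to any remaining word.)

After clearing the end-marker at "smamssmyyyy", prune upward until reaching a node still needed by another word.
The suffix "smyyyy" (6 nodes) is used only by "smamssmyyyy"; the node for "smams" still has the child "m", so pruning stops there.
Nodes removed: 6

6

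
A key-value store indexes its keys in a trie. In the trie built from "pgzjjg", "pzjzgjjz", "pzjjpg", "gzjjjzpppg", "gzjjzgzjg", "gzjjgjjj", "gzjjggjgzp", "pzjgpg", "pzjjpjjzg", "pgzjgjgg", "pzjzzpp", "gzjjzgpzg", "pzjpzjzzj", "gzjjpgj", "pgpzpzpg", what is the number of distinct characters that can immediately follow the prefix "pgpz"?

Follow the path "pgpz" to its node, then look at its outgoing edges.
Characters that immediately follow "pgpz" among the stored strings: {p}.
That node has 1 child edge.

1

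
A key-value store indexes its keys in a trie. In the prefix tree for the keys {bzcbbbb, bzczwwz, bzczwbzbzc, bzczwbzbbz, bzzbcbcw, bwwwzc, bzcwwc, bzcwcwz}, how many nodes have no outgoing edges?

8

Leaves are exactly the stored words that no other stored word extends.
Those words: "bwwwzc", "bzcbbbb", "bzcwcwz", "bzcwwc", "bzczwbzbbz", "bzczwbzbzc", "bzczwwz", "bzzbcbcw"
Leaf count: 8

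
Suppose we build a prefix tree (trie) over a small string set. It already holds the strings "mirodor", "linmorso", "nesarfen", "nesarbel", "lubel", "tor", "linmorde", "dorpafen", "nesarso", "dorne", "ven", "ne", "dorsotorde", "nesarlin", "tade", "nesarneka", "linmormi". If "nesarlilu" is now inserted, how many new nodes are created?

2

"nesarli" is already a path in the trie; the remaining "lu" must be added.
New nodes needed: |"nesarlilu"| − 7 = 9 − 7 = 2.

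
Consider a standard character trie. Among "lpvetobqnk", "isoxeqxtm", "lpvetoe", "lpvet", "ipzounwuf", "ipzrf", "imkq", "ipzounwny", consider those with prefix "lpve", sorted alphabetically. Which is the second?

Filter for "lpve…" and sort: "lpvet", "lpvetobqnk", "lpvetoe"
Position 2: lpvetobqnk

lpvetobqnk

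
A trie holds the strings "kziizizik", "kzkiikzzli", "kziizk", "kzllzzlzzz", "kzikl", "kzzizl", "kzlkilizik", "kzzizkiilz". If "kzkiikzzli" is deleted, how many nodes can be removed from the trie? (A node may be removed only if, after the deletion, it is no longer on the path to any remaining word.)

Walk "kzkiikzzli" from the leaf back toward the root, removing each node that no remaining word uses.
The suffix "kiikzzli" (8 nodes) is used only by "kzkiikzzli"; the node for "kz" still has the child "i", so pruning stops there.
Nodes removed: 8

8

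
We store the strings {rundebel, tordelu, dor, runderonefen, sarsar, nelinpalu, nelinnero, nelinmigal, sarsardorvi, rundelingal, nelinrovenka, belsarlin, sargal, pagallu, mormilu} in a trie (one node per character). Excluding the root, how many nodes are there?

93

For each word, the new-node count is its length minus the longest prefix already in the trie:
  "rundebel" → 8 new (r, u, n, d, e, b, e, l)
  "tordelu" → 7 new (t, o, r, d, e, l, u)
  "dor" → 3 new (d, o, r)
  "runderonefen" → prefix "runde" already present; 7 new (r, o, n, e, f, e, n)
  "sarsar" → 6 new (s, a, r, s, a, r)
  "nelinpalu" → 9 new (n, e, l, i, n, p, a, l, u)
  "nelinnero" → prefix "nelin" already present; 4 new (n, e, r, o)
  "nelinmigal" → prefix "nelin" already present; 5 new (m, i, g, a, l)
  "sarsardorvi" → prefix "sarsar" already present; 5 new (d, o, r, v, i)
  "rundelingal" → prefix "runde" already present; 6 new (l, i, n, g, a, l)
  "nelinrovenka" → prefix "nelin" already present; 7 new (r, o, v, e, n, k, a)
  "belsarlin" → 9 new (b, e, l, s, a, r, l, i, n)
  "sargal" → prefix "sar" already present; 3 new (g, a, l)
  "pagallu" → 7 new (p, a, g, a, l, l, u)
  "mormilu" → 7 new (m, o, r, m, i, l, u)
Total nodes = 8 + 7 + 3 + 7 + 6 + 9 + 4 + 5 + 5 + 6 + 7 + 9 + 3 + 7 + 7 = 93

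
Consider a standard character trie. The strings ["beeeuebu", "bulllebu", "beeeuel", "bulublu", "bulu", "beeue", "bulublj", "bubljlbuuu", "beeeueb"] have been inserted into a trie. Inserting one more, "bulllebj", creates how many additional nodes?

Walking "bulllebj" from the root, the first 7 characters ("bullleb") follow existing edges; "j" is the first miss.
New nodes needed: |"bulllebj"| − 7 = 8 − 7 = 1.

1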